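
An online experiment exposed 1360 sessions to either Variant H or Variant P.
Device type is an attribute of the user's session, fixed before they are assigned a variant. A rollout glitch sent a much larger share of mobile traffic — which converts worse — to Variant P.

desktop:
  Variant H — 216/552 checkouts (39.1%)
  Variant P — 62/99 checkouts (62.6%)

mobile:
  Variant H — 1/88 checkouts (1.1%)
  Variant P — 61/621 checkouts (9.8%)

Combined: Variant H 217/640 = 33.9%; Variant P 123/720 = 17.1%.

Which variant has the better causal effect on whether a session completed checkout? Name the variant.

The stratified and pooled comparisons disagree (Variant P wins within each device type; Variant H wins overall), so the answer turns on the causal role of device type.
Here device type is a common cause — it drives both which variant a case falls under and the outcome. The crude comparison mixes populations; the stratum-specific rates are the causally relevant ones.
Within each level — desktop: 39.1% vs 62.6%; mobile: 1.1% vs 9.8% — Variant P is higher every time.

Variant P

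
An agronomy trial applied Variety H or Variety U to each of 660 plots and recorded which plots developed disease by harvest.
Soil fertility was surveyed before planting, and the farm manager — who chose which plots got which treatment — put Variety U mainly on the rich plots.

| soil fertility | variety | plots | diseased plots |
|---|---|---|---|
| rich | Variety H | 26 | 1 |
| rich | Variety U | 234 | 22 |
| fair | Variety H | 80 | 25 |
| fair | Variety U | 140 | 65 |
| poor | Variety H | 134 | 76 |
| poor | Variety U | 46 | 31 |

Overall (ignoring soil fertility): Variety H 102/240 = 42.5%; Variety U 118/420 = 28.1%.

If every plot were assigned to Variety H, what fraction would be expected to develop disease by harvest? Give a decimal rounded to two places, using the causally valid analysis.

The stratified and pooled comparisons disagree (Variety H wins within each soil fertility; Variety U wins overall), so the answer turns on the causal role of soil fertility.
Soil fertility is set before the variety has any effect — it is not caused by the variety — and it independently drives the outcome. That makes it a confounder, so the causal comparison is within soil fertility levels.
Standardising Variety H to the population soil fertility mix: 0.394·1/26 + 0.333·25/80 + 0.273·76/134 = 0.274.

0.27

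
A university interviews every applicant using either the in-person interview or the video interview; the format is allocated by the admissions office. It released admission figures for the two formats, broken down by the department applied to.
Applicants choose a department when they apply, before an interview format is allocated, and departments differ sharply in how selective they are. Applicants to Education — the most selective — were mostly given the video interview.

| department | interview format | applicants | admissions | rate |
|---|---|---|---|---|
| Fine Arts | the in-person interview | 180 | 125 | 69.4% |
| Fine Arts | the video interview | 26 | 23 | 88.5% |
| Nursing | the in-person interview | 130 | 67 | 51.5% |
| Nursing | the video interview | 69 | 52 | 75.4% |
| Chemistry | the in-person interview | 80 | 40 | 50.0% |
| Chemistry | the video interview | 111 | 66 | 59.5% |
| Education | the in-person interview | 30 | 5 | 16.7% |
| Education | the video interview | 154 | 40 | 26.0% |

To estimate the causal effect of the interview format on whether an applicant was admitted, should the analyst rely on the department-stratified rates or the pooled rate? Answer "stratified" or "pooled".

the video interview is higher inside every department stratum but the in-person interview is higher in aggregate. Whether to stratify depends on how department relates to the interview format.
Department is set before the interview format has any effect — it is not caused by the interview format — and it independently drives the outcome. That makes it a confounder, so the causal comparison is within department levels.
Within each level — Fine Arts: 69.4% vs 88.5%; Nursing: 51.5% vs 75.4%; Chemistry: 50.0% vs 59.5%; Education: 16.7% vs 26.0% — the video interview is higher every time.

stratified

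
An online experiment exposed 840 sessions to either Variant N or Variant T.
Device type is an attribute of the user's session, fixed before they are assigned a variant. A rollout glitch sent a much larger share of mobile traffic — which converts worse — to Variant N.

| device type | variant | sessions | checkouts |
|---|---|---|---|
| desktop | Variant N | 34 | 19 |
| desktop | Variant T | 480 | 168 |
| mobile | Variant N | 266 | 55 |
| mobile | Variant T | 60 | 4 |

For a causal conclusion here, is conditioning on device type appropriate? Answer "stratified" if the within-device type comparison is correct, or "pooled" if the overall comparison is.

stratified

The stratified and pooled comparisons disagree (Variant N wins within each device type; Variant T wins overall), so the answer turns on the causal role of device type.
Device type is set before the variant has any effect — it is not caused by the variant — and it independently drives the outcome. That makes it a confounder, so the causal comparison is within device type levels.
Within each level — desktop: 55.9% vs 35.0%; mobile: 20.7% vs 6.7% — Variant N is higher every time.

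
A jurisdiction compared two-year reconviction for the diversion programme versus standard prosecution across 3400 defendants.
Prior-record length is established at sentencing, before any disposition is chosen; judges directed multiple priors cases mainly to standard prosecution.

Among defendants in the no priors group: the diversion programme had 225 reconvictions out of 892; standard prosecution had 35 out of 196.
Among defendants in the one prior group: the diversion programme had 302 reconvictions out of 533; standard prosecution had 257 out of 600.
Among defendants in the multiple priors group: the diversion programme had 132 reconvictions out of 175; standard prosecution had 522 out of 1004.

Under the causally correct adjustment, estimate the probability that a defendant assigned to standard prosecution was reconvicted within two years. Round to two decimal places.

0.38

Prior-record length differs across dispositions for reasons unrelated to any effect of the disposition itself, and it separately predicts the outcome — a classic confounder. We must compare within prior-record length levels.
Standardising standard prosecution to the population prior-record length mix: 0.320·35/196 + 0.333·257/600 + 0.347·522/1004 = 0.380.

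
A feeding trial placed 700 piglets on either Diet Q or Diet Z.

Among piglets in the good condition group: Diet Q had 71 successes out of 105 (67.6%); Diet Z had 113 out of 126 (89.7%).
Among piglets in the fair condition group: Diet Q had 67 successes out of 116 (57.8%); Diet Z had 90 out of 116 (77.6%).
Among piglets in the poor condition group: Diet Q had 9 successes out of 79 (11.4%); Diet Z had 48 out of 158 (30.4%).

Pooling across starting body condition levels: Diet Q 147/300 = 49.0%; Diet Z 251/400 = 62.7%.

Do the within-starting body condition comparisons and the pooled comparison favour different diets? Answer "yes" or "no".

Within each starting body condition level (good condition 67.6% vs 89.7%; fair condition 57.8% vs 77.6%; poor condition 11.4% vs 30.4%), Diet Z has the higher rate every time. Pooled: 49.0% vs 62.7% — Diet Z has the higher rate overall. They agree.

no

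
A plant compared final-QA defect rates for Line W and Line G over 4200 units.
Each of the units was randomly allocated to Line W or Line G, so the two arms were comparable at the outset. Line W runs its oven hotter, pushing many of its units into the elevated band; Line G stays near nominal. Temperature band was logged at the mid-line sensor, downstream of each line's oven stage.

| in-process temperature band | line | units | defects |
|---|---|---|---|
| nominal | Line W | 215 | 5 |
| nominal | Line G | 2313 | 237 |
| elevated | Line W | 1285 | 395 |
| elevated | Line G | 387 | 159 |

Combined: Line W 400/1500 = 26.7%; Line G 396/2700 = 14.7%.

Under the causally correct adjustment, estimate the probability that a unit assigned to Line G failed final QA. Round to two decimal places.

0.15

In-process temperature band lies on the pathway line → in-process temperature band → outcome, so adjusting for it blocks the indirect effect. For the total causal effect of line, use the unadjusted pooled rates.
So P(outcome | do(Line G)) is just the pooled rate for Line G: 396/2700 = 0.147.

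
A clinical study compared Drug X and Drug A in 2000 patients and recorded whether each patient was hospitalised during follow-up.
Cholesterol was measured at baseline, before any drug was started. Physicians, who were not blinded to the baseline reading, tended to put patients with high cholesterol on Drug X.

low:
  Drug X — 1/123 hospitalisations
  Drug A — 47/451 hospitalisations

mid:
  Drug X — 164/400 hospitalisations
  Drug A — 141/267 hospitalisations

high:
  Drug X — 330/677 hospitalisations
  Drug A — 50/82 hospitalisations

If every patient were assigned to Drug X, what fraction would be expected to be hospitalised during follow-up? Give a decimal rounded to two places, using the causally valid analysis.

Drug X is lower inside every cholesterol stratum but Drug A is lower in aggregate. Whether to stratify depends on how cholesterol relates to the drug.
The imbalance in cholesterol arose from how patients were allocated, not from anything the drug did; and cholesterol independently affects the outcome. The pooled gap is confounded — condition on cholesterol.
Standardising Drug X to the population cholesterol mix: 0.287·1/123 + 0.334·164/400 + 0.380·330/677 = 0.324.

0.32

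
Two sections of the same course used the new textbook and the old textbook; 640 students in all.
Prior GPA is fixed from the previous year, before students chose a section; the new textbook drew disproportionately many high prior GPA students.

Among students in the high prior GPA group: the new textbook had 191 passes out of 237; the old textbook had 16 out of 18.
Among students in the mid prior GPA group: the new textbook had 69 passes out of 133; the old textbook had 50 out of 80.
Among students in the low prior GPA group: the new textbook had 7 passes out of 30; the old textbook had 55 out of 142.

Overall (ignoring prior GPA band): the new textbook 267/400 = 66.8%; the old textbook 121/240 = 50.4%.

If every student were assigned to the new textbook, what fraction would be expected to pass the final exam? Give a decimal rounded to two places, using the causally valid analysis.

The stratified and pooled comparisons disagree (the old textbook wins within each prior GPA band; the new textbook wins overall), so the answer turns on the causal role of prior GPA band.
Here prior GPA band is a common cause — it drives both which teaching method a case falls under and the outcome. The crude comparison mixes populations; the stratum-specific rates are the causally relevant ones.
Standardising the new textbook to the population prior GPA band mix: 0.398·191/237 + 0.333·69/133 + 0.269·7/30 = 0.556.

0.56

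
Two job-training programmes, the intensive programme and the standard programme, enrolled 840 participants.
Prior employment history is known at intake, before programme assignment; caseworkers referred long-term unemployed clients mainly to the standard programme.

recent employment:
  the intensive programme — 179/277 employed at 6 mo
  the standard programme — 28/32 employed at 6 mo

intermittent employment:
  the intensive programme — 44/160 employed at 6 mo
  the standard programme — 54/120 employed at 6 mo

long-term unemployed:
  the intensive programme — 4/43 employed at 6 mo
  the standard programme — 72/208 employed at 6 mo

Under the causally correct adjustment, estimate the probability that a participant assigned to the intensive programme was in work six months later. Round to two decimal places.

0.36

The stratified and pooled comparisons disagree (the standard programme wins within each prior employment history; the intensive programme wins overall), so the answer turns on the causal role of prior employment history.
Prior employment history satisfies the back-door criterion: it is not a descendant of the programme, and it blocks the spurious path from programme to outcome. Adjusting for it (i.e., using the within-prior employment history rates) gives the causal effect.
Standardising the intensive programme to the population prior employment history mix: 0.368·179/277 + 0.333·44/160 + 0.299·4/43 = 0.357.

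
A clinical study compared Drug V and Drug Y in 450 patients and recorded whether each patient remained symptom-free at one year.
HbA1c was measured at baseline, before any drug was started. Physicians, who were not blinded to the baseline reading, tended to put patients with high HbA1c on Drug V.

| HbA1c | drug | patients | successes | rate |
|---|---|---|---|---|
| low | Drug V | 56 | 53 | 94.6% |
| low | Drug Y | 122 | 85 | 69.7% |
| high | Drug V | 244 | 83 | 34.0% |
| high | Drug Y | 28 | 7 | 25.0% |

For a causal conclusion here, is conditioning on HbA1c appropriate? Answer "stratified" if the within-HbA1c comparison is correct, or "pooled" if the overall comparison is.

stratified

HbA1c differs across drugs for reasons unrelated to any effect of the drug itself, and it separately predicts the outcome — a classic confounder. We must compare within HbA1c levels.
Within each level — low: 94.6% vs 69.7%; high: 34.0% vs 25.0% — Drug V is higher every time.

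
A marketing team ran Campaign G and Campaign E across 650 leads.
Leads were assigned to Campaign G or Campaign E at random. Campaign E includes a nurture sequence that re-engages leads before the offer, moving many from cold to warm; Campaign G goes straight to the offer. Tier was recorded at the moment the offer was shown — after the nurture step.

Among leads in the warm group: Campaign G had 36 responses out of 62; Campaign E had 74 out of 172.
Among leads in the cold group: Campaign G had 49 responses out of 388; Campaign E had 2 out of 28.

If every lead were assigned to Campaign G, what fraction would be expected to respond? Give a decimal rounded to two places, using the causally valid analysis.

Engagement tier here is a post-treatment variable shaped by the campaign; conditioning on it would introduce bias rather than remove it. The overall comparison is the causal one.
So P(outcome | do(Campaign G)) is just the pooled rate for Campaign G: 85/450 = 0.189.

0.19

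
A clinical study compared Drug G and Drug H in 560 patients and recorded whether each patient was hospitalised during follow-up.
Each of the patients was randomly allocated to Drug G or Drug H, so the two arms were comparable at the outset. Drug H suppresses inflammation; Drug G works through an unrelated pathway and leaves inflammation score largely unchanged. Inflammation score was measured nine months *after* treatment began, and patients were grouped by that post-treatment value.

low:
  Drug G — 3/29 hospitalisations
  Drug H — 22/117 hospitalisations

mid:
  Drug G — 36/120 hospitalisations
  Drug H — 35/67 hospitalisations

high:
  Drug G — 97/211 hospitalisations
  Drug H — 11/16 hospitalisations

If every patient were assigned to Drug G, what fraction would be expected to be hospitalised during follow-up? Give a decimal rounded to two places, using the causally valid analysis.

Within every inflammation score level Drug G has the lower rate, yet pooled Drug H does — Simpson's reversal.
The distribution of inflammation score is itself part of what the drug does — it is an intermediate outcome. Holding it fixed would remove that part of the effect; the total effect is the pooled difference.
So P(outcome | do(Drug G)) is just the pooled rate for Drug G: 136/360 = 0.378.

0.38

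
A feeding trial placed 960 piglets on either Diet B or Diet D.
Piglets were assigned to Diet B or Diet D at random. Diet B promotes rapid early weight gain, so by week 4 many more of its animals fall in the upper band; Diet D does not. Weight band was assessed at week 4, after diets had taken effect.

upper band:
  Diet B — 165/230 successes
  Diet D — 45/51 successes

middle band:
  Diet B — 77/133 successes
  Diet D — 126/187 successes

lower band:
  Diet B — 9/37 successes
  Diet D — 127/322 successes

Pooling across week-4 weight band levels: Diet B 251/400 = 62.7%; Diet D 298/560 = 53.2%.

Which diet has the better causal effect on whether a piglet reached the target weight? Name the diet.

Week-4 weight band lies on the pathway diet → week-4 weight band → outcome, so adjusting for it blocks the indirect effect. For the total causal effect of diet, use the unadjusted pooled rates.
Pooled: Diet B 62.7% vs Diet D 53.2%; Diet B is higher overall.

Diet B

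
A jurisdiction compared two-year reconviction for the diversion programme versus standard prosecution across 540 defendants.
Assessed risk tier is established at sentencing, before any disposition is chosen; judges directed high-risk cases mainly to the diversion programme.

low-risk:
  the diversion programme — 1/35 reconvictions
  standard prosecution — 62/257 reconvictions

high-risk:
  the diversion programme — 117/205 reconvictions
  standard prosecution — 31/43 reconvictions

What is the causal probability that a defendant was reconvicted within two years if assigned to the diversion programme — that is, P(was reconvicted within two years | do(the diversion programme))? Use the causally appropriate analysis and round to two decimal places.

0.28

The assessed risk tier-specific comparison favours the diversion programme throughout, but the pooled figures favour standard prosecution. The question is whether to condition on assessed risk tier.
Since assessed risk tier is a pre-existing factor (not a product of the disposition) and it affects the outcome on its own, it is a confounder. The stratified rates, not the pooled rate, identify the causal effect.
Standardising the diversion programme to the population assessed risk tier mix: 0.541·1/35 + 0.459·117/205 = 0.278.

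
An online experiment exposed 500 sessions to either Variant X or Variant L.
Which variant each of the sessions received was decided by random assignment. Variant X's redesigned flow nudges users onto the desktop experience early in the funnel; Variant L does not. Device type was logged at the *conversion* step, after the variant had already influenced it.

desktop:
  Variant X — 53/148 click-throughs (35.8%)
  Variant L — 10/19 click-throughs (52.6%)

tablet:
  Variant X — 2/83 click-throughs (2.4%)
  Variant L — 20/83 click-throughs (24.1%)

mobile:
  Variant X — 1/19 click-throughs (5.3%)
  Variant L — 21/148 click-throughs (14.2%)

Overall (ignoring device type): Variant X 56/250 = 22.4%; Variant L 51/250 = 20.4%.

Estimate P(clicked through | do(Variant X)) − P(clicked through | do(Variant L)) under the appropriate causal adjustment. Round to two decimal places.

Because the variant influences device type, device type is a post-treatment mediator, not a confounder. Stratifying on it would bias the estimate; the causal effect is the crude pooled difference.
The causal difference is the pooled difference: 0.224 − 0.204 = +0.020.

+0.02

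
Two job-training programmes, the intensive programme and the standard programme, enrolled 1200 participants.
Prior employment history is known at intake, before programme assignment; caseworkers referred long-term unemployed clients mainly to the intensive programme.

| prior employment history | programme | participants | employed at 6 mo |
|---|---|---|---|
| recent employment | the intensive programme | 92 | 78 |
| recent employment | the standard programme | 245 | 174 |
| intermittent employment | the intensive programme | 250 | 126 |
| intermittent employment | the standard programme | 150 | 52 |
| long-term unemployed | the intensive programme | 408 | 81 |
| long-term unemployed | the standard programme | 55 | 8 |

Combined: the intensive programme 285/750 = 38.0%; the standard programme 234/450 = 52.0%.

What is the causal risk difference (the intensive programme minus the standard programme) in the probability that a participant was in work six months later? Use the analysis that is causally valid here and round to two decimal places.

The imbalance in prior employment history arose from how participants were allocated, not from anything the programme did; and prior employment history independently affects the outcome. The pooled gap is confounded — condition on prior employment history.
Adjusting over the population distribution of prior employment history: 0.281·(0.848−0.710) + 0.333·(0.504−0.347) + 0.386·(0.199−0.145) = +0.112.

+0.11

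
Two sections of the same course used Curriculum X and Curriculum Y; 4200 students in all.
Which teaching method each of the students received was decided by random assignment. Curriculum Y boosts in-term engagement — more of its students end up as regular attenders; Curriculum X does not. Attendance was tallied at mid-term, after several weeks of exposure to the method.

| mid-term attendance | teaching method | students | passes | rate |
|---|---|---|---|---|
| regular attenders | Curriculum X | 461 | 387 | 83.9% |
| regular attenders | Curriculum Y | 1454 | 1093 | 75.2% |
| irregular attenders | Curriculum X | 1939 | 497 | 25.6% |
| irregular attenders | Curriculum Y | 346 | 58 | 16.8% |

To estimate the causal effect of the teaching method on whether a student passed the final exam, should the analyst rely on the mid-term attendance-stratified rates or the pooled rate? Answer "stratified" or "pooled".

pooled

The distribution of mid-term attendance is itself part of what the teaching method does — it is an intermediate outcome. Holding it fixed would remove that part of the effect; the total effect is the pooled difference.
Pooled: Curriculum X 36.8% vs Curriculum Y 63.9%; Curriculum Y is higher overall.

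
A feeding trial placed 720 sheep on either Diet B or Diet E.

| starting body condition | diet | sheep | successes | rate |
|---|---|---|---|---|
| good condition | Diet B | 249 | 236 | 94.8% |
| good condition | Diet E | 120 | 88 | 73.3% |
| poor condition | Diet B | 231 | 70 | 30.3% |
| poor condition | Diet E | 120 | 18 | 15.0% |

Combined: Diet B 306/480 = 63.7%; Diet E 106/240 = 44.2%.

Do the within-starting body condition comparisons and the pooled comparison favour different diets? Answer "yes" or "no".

no

Within each starting body condition level (good condition 94.8% vs 73.3%; poor condition 30.3% vs 15.0%), Diet B has the higher rate every time. Pooled: 63.7% vs 44.2% — Diet B has the higher rate overall. They agree.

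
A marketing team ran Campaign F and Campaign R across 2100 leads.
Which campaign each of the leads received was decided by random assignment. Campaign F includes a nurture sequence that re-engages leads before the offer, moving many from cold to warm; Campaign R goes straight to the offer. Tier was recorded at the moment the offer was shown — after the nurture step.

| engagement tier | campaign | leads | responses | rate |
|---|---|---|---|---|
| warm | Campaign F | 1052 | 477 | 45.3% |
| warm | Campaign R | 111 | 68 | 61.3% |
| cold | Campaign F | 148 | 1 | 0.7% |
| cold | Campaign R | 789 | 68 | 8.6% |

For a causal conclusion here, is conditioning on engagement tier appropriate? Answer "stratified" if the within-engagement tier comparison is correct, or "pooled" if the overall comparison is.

Stratifying would compare campaigns among leads the campaigns themselves sorted into engagement tier groups — a form of selection on an intermediate. The unconditioned pooled rates give the total causal effect.
Pooled: Campaign F 39.8% vs Campaign R 15.1%; Campaign F is higher overall.

pooled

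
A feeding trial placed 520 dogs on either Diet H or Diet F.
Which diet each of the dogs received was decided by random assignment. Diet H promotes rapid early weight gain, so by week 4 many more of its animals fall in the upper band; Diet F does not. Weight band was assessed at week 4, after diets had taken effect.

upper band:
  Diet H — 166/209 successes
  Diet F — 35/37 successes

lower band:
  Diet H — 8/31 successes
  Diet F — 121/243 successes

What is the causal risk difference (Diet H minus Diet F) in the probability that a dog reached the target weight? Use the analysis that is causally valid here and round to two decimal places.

+0.17

The stratified and pooled comparisons disagree (Diet F wins within each week-4 weight band; Diet H wins overall), so the answer turns on the causal role of week-4 weight band.
The distribution of week-4 weight band is itself part of what the diet does — it is an intermediate outcome. Holding it fixed would remove that part of the effect; the total effect is the pooled difference.
The causal difference is the pooled difference: 0.725 − 0.557 = +0.168.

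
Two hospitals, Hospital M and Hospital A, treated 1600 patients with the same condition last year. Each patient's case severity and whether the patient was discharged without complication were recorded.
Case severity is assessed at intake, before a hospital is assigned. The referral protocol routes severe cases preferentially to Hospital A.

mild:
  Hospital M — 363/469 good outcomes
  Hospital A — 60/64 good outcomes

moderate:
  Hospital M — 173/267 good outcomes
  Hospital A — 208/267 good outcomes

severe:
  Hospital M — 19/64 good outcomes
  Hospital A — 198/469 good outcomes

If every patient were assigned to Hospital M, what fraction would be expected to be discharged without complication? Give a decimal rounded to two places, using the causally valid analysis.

0.57

Nothing the hospital does changes case severity; the imbalance is an allocation artefact. With case severity also predicting the outcome, the pooled figure is confounded, and the within-stratum comparison is the causal one.
Standardising Hospital M to the population case severity mix: 0.333·363/469 + 0.334·173/267 + 0.333·19/64 = 0.573.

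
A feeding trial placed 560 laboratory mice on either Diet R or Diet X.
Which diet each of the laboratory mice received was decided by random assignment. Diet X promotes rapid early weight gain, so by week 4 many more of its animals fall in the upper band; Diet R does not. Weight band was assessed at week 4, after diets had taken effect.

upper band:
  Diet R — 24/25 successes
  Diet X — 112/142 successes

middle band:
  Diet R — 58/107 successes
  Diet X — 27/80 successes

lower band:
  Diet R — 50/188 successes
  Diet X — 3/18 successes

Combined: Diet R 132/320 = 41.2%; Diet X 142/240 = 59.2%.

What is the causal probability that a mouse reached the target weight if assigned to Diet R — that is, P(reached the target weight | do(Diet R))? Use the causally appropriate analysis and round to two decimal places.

The week-4 weight band-specific comparison favours Diet R throughout, but the pooled figures favour Diet X. The question is whether to condition on week-4 weight band.
Week-4 weight band is recorded after the diet and is itself shifted by it — it sits on the causal path from diet to outcome. Conditioning on a mediator would strip out part of the effect we want; the pooled comparison gives the total causal effect.
So P(outcome | do(Diet R)) is just the pooled rate for Diet R: 132/320 = 0.412.

0.41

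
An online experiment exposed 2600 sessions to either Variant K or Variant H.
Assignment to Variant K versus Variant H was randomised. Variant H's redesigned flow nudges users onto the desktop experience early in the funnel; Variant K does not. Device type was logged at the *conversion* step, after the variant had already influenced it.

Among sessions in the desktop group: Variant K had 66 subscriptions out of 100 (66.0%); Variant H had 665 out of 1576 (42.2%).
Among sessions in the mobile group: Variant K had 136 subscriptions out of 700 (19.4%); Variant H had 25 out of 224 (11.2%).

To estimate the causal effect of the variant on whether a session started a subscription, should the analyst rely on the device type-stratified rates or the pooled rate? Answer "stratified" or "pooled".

pooled

Device type here is a post-treatment variable shaped by the variant; conditioning on it would introduce bias rather than remove it. The overall comparison is the causal one.
Pooled: Variant K 25.2% vs Variant H 38.3%; Variant H is higher overall.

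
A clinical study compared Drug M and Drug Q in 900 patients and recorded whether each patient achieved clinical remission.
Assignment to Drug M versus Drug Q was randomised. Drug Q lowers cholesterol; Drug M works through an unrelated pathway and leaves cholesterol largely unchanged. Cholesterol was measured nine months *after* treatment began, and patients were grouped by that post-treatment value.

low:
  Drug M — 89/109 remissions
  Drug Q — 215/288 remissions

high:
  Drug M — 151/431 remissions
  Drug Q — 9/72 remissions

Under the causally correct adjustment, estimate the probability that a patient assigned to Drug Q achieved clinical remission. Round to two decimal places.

Within every cholesterol level Drug M has the higher rate, yet pooled Drug Q does — Simpson's reversal.
Because the drug influences cholesterol, cholesterol is a post-treatment mediator, not a confounder. Stratifying on it would bias the estimate; the causal effect is the crude pooled difference.
So P(outcome | do(Drug Q)) is just the pooled rate for Drug Q: 224/360 = 0.622.

0.62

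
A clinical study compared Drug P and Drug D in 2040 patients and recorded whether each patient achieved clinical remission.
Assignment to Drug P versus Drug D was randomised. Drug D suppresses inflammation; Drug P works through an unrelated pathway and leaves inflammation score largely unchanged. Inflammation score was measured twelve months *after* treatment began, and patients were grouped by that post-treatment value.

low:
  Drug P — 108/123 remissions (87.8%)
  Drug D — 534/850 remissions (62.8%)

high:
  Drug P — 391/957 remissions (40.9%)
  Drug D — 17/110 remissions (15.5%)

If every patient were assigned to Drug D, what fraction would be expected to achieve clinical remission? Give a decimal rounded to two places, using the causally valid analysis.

Inflammation score lies on the pathway drug → inflammation score → outcome, so adjusting for it blocks the indirect effect. For the total causal effect of drug, use the unadjusted pooled rates.
So P(outcome | do(Drug D)) is just the pooled rate for Drug D: 551/960 = 0.574.

0.57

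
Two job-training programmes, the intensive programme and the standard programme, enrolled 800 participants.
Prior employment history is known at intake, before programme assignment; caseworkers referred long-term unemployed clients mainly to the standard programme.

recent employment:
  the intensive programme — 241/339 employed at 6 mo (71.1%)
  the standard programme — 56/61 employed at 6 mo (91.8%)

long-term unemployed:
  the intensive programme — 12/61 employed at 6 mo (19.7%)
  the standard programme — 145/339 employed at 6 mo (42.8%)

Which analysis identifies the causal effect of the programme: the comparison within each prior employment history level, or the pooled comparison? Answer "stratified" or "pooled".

stratified

Prior employment history is set before the programme has any effect — it is not caused by the programme — and it independently drives the outcome. That makes it a confounder, so the causal comparison is within prior employment history levels.
Within each level — recent employment: 71.1% vs 91.8%; long-term unemployed: 19.7% vs 42.8% — the standard programme is higher every time.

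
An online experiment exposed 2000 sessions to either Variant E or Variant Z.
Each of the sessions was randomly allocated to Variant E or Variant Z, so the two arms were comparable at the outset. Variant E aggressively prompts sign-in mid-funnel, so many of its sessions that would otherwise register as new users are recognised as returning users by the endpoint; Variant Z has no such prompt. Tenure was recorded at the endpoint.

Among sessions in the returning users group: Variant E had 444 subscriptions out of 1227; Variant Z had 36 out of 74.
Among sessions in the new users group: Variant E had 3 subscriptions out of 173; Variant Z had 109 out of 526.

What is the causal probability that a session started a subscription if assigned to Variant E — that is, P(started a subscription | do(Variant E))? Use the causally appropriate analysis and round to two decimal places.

Stratifying would compare variants among sessions the variants themselves sorted into user tenure groups — a form of selection on an intermediate. The unconditioned pooled rates give the total causal effect.
So P(outcome | do(Variant E)) is just the pooled rate for Variant E: 447/1400 = 0.319.

0.32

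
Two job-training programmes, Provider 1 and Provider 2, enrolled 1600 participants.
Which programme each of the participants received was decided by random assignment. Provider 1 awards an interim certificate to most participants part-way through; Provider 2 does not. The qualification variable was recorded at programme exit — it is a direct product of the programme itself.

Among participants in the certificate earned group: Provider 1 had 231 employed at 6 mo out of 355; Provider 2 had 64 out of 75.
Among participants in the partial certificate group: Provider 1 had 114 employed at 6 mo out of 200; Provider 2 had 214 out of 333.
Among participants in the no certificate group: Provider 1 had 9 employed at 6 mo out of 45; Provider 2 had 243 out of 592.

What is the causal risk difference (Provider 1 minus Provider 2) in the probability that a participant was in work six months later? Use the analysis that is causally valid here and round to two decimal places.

Within every qualification attained during the programme level Provider 2 has the higher rate, yet pooled Provider 1 does — Simpson's reversal.
Qualification attained during the programme is downstream of the programme. One should not condition on a consequence of treatment, so the overall rates are the right comparison.
The causal difference is the pooled difference: 0.590 − 0.521 = +0.069.

+0.07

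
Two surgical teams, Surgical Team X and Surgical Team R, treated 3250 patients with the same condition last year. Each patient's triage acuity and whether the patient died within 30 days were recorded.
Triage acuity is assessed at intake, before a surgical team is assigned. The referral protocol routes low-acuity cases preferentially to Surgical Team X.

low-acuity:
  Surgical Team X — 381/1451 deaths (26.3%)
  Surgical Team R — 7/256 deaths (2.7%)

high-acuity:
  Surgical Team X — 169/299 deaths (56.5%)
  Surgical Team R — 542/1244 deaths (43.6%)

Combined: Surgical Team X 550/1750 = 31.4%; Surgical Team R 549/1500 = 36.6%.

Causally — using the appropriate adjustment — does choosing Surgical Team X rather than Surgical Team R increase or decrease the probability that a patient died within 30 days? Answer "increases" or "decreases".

Within every triage acuity level Surgical Team R has the lower rate, yet pooled Surgical Team X does — Simpson's reversal.
Triage acuity is set before the surgical team has any effect — it is not caused by the surgical team — and it independently drives the outcome. That makes it a confounder, so the causal comparison is within triage acuity levels.
Within each level — low-acuity: 26.3% vs 2.7%; high-acuity: 56.5% vs 43.6% — Surgical Team R is lower every time.

increases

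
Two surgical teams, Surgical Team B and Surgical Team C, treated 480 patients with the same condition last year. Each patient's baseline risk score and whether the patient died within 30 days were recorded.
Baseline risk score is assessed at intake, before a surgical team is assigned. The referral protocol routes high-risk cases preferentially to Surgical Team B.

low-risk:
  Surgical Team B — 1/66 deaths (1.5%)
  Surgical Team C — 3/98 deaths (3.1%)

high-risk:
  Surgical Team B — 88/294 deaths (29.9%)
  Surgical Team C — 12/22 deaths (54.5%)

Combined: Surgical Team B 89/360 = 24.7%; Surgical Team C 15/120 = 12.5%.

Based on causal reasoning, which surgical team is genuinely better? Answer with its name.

Since baseline risk score is a pre-existing factor (not a product of the surgical team) and it affects the outcome on its own, it is a confounder. The stratified rates, not the pooled rate, identify the causal effect.
Within each level — low-risk: 1.5% vs 3.1%; high-risk: 29.9% vs 54.5% — Surgical Team B is lower every time.

Surgical Team B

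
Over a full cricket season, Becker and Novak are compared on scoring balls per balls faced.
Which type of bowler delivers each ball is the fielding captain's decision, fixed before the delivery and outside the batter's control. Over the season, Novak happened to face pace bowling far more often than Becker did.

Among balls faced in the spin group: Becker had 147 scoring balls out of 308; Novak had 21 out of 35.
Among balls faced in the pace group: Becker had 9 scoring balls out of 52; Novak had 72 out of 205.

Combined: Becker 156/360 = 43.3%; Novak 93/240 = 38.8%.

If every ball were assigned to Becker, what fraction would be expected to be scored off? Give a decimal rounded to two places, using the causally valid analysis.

Bowling type differs across players for reasons unrelated to any effect of the player itself, and it separately predicts the outcome — a classic confounder. We must compare within bowling type levels.
Standardising Becker to the population bowling type mix: 0.572·147/308 + 0.428·9/52 = 0.347.

0.35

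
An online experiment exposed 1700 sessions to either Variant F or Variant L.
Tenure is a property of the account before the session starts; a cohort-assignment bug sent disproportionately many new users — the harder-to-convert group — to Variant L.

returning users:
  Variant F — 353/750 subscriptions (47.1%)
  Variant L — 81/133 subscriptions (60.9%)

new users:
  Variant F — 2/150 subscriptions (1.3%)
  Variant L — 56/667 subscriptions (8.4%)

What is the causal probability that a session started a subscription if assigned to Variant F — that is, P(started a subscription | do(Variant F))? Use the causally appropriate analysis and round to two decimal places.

0.25

Here user tenure is a common cause — it drives both which variant a case falls under and the outcome. The crude comparison mixes populations; the stratum-specific rates are the causally relevant ones.
Standardising Variant F to the population user tenure mix: 0.519·353/750 + 0.481·2/150 = 0.251.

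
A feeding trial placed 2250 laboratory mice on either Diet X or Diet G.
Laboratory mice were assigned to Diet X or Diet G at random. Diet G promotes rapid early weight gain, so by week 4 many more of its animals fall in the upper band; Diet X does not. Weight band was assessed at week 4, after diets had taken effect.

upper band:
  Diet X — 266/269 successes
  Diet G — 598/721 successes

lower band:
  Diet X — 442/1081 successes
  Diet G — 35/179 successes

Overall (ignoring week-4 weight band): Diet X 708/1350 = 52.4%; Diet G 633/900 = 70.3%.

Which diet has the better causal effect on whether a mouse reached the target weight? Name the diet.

Diet G

Week-4 weight band is recorded after the diet and is itself shifted by it — it sits on the causal path from diet to outcome. Conditioning on a mediator would strip out part of the effect we want; the pooled comparison gives the total causal effect.
Pooled: Diet X 52.4% vs Diet G 70.3%; Diet G is higher overall.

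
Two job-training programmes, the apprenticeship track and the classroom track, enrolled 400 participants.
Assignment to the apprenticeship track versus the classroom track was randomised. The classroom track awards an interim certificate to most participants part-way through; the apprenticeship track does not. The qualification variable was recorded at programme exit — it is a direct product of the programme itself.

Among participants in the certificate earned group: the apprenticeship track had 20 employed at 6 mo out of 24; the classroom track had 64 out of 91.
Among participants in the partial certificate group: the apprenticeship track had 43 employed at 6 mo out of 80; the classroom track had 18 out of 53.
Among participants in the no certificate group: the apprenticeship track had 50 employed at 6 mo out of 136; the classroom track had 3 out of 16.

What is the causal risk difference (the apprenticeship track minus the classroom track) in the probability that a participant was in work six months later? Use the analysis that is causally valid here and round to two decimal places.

Qualification attained during the programme lies on the pathway programme → qualification attained during the programme → outcome, so adjusting for it blocks the indirect effect. For the total causal effect of programme, use the unadjusted pooled rates.
The causal difference is the pooled difference: 0.471 − 0.531 = -0.060.

-0.06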